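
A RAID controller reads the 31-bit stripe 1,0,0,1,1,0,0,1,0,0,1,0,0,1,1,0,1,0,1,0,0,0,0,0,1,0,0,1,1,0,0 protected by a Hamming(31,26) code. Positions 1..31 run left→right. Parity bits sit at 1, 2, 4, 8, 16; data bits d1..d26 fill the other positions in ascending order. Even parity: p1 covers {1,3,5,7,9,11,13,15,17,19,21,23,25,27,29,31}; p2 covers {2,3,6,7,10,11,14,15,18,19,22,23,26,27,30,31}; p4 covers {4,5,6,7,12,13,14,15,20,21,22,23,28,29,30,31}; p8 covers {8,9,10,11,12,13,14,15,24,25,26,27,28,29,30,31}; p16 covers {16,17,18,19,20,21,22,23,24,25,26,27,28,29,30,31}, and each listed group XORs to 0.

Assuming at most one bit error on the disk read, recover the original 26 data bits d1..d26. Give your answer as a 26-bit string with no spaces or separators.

01000010011101000011001100

s1 (pos 1,3,5,7,9,11,13,15,17,19,21,23,25,27,29,31): 1⊕0⊕1⊕0⊕0⊕1⊕0⊕1⊕1⊕1⊕0⊕0⊕1⊕0⊕1⊕0 = 0
s2 (pos 2,3,6,7,10,11,14,15,18,19,22,23,26,27,30,31): 0⊕0⊕0⊕0⊕0⊕1⊕1⊕1⊕0⊕1⊕0⊕0⊕0⊕0⊕0⊕0 = 0
s4 (pos 4,5,6,7,12,13,14,15,20,21,22,23,28,29,30,31): 1⊕1⊕0⊕0⊕0⊕0⊕1⊕1⊕0⊕0⊕0⊕0⊕1⊕1⊕0⊕0 = 0
s8 (pos 8,9,10,11,12,13,14,15,24,25,26,27,28,29,30,31): 1⊕0⊕0⊕1⊕0⊕0⊕1⊕1⊕0⊕1⊕0⊕0⊕1⊕1⊕0⊕0 = 1
s16 (pos 16,17,18,19,20,21,22,23,24,25,26,27,28,29,30,31): 0⊕1⊕0⊕1⊕0⊕0⊕0⊕0⊕0⊕1⊕0⊕0⊕1⊕1⊕0⊕0 = 1
Syndrome s16…s1 = 11000 → error at position 24.
Flip position 24: 1001100100100110101000001001100 → 1001100100100110101000011001100
Read data bits from positions 3,5,6,7,9,10,11,12,13,14,15,17,18,19,20,21,22,23,24,25,26,27,28,29,30,31: 01000010011101000011001100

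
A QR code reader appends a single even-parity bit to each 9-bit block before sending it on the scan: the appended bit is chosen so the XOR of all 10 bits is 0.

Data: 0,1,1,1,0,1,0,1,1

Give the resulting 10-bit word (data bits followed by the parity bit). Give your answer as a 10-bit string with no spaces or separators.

XOR of the 9 data bits: 0⊕1⊕1⊕1⊕0⊕1⊕0⊕1⊕1 = 0
Parity bit = 0 (so all 10 bits XOR to 0).

0111010110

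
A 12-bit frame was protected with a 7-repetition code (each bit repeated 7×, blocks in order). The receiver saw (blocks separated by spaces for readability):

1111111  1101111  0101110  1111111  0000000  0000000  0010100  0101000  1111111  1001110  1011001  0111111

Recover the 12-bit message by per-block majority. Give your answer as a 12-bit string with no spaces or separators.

111100001111

Block 1 (1111111): 7 ones → 1
Block 2 (1101111): 6 ones → 1
Block 3 (0101110): 4 ones → 1
Block 4 (1111111): 7 ones → 1
Block 5 (0000000): 0 ones → 0
Block 6 (0000000): 0 ones → 0
Block 7 (0010100): 2 ones → 0
Block 8 (0101000): 2 ones → 0
Block 9 (1111111): 7 ones → 1
Block 10 (1001110): 4 ones → 1
Block 11 (1011001): 4 ones → 1
Block 12 (0111111): 6 ones → 1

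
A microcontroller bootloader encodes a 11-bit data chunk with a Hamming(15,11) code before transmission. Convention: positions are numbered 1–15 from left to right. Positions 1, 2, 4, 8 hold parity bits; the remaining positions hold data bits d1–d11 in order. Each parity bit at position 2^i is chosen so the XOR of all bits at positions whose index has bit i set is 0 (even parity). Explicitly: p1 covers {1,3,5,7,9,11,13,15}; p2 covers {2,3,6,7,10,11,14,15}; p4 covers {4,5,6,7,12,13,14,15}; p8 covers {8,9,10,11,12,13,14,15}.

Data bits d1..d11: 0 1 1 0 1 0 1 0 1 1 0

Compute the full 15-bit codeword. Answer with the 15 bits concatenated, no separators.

010011001010110

Place data at non-parity positions: p1 p2 0 p4 1 1 0 p8 1 0 1 0 1 1 0
p1 (pos 1,3,5,7,9,11,13,15): XOR of data positions = 0⊕1⊕0⊕1⊕1⊕1⊕0 = 0
p2 (pos 2,3,6,7,10,11,14,15): XOR of data positions = 0⊕1⊕0⊕0⊕1⊕1⊕0 = 1
p4 (pos 4,5,6,7,12,13,14,15): XOR of data positions = 1⊕1⊕0⊕0⊕1⊕1⊕0 = 0
p8 (pos 8,9,10,11,12,13,14,15): XOR of data positions = 1⊕0⊕1⊕0⊕1⊕1⊕0 = 0
Codeword: 010011001010110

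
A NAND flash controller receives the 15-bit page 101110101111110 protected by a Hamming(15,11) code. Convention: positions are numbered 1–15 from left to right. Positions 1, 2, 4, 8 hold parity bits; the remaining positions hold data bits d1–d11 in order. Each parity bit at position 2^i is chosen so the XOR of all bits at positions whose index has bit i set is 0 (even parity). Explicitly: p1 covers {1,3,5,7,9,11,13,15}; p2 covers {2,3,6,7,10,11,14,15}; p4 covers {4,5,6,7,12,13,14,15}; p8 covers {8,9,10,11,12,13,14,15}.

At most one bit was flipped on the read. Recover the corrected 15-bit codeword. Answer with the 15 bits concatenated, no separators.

100110101111110

s1 (pos 1,3,5,7,9,11,13,15): 1⊕1⊕1⊕1⊕1⊕1⊕1⊕0 = 1
s2 (pos 2,3,6,7,10,11,14,15): 0⊕1⊕0⊕1⊕1⊕1⊕1⊕0 = 1
s4 (pos 4,5,6,7,12,13,14,15): 1⊕1⊕0⊕1⊕1⊕1⊕1⊕0 = 0
s8 (pos 8,9,10,11,12,13,14,15): 0⊕1⊕1⊕1⊕1⊕1⊕1⊕0 = 0
Syndrome s8…s1 = 0011 → error at position 3.
Flip position 3: 101110101111110 → 100110101111110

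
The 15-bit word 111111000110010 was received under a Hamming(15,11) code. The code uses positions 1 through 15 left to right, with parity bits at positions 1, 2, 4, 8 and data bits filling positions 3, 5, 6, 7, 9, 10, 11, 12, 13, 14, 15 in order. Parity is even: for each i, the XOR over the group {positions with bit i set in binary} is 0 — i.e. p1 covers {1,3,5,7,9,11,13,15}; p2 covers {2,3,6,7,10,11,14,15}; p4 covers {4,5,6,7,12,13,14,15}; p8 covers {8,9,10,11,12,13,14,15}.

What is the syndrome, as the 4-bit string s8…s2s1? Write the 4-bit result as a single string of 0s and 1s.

1000

s1 (pos 1,3,5,7,9,11,13,15): 1⊕1⊕1⊕0⊕0⊕1⊕0⊕0 = 0
s2 (pos 2,3,6,7,10,11,14,15): 1⊕1⊕1⊕0⊕1⊕1⊕1⊕0 = 0
s4 (pos 4,5,6,7,12,13,14,15): 1⊕1⊕1⊕0⊕0⊕0⊕1⊕0 = 0
s8 (pos 8,9,10,11,12,13,14,15): 0⊕0⊕1⊕1⊕0⊕0⊕1⊕0 = 1
Syndrome s8…s1 = 1000 → error at position 8.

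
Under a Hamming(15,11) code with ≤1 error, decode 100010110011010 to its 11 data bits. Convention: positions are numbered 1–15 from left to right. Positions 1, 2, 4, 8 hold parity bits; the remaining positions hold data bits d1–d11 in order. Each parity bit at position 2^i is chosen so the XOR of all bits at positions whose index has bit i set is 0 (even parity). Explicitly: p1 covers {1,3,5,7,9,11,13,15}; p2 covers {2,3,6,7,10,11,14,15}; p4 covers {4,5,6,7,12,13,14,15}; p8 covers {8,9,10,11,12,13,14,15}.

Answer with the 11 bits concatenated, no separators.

01010011010

s1 (pos 1,3,5,7,9,11,13,15): 1⊕0⊕1⊕1⊕0⊕1⊕0⊕0 = 0
s2 (pos 2,3,6,7,10,11,14,15): 0⊕0⊕0⊕1⊕0⊕1⊕1⊕0 = 1
s4 (pos 4,5,6,7,12,13,14,15): 0⊕1⊕0⊕1⊕1⊕0⊕1⊕0 = 0
s8 (pos 8,9,10,11,12,13,14,15): 1⊕0⊕0⊕1⊕1⊕0⊕1⊕0 = 0
Syndrome s8…s1 = 0010 → error at position 2.
Flip position 2: 100010110011010 → 110010110011010
Read data bits from positions 3,5,6,7,9,10,11,12,13,14,15: 01010011010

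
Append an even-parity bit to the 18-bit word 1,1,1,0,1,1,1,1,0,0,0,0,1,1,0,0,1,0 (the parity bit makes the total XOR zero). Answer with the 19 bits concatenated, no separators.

XOR of the 18 data bits: 1⊕1⊕1⊕0⊕1⊕1⊕1⊕1⊕0⊕0⊕0⊕0⊕1⊕1⊕0⊕0⊕1⊕0 = 0
Parity bit = 0 (so all 19 bits XOR to 0).

1110111100001100100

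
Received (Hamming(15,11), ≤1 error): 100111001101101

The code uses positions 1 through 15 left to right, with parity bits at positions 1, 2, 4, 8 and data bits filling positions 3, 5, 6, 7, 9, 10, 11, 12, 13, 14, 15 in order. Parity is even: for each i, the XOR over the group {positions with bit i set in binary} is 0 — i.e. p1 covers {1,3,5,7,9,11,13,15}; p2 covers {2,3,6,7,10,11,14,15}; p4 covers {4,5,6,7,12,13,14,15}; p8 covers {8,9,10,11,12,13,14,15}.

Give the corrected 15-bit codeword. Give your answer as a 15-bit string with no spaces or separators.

100111001111101

s1 (pos 1,3,5,7,9,11,13,15): 1⊕0⊕1⊕0⊕1⊕0⊕1⊕1 = 1
s2 (pos 2,3,6,7,10,11,14,15): 0⊕0⊕1⊕0⊕1⊕0⊕0⊕1 = 1
s4 (pos 4,5,6,7,12,13,14,15): 1⊕1⊕1⊕0⊕1⊕1⊕0⊕1 = 0
s8 (pos 8,9,10,11,12,13,14,15): 0⊕1⊕1⊕0⊕1⊕1⊕0⊕1 = 1
Syndrome s8…s1 = 1011 → error at position 11.
Flip position 11: 100111001101101 → 100111001111101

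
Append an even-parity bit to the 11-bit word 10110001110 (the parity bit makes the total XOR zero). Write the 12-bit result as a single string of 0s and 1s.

XOR of the 11 data bits: 1⊕0⊕1⊕1⊕0⊕0⊕0⊕1⊕1⊕1⊕0 = 0
Parity bit = 0 (so all 12 bits XOR to 0).

101100011100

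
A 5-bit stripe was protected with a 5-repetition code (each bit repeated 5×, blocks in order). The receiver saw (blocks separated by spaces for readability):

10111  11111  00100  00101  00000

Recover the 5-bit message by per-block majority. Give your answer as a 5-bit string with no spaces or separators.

11000

Block 1 (10111): 4 ones → 1
Block 2 (11111): 5 ones → 1
Block 3 (00100): 1 one → 0
Block 4 (00101): 2 ones → 0
Block 5 (00000): 0 ones → 0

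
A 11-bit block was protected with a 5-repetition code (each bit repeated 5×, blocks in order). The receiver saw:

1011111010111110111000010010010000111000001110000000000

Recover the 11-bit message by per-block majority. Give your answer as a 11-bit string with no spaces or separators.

11110000100

Block 1 (10111): 4 ones → 1
Block 2 (11010): 3 ones → 1
Block 3 (11111): 5 ones → 1
Block 4 (01110): 3 ones → 1
Block 5 (00010): 1 one → 0
Block 6 (01001): 2 ones → 0
Block 7 (00001): 1 one → 0
Block 8 (11000): 2 ones → 0
Block 9 (00111): 3 ones → 1
Block 10 (00000): 0 ones → 0
Block 11 (00000): 0 ones → 0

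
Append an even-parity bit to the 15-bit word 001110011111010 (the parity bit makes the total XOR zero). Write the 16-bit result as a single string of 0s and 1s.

XOR of the 15 data bits: 0⊕0⊕1⊕1⊕1⊕0⊕0⊕1⊕1⊕1⊕1⊕1⊕0⊕1⊕0 = 1
Parity bit = 1 (so all 16 bits XOR to 0).

0011100111110101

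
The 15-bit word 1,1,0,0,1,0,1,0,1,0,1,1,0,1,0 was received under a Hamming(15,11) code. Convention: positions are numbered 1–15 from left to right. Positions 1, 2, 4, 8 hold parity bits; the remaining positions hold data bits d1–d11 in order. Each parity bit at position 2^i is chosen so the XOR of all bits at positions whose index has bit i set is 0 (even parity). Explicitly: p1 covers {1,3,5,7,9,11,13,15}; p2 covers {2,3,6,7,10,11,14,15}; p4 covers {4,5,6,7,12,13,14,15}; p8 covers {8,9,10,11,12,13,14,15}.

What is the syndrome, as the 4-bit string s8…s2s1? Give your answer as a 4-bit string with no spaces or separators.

s1 (pos 1,3,5,7,9,11,13,15): 1⊕0⊕1⊕1⊕1⊕1⊕0⊕0 = 1
s2 (pos 2,3,6,7,10,11,14,15): 1⊕0⊕0⊕1⊕0⊕1⊕1⊕0 = 0
s4 (pos 4,5,6,7,12,13,14,15): 0⊕1⊕0⊕1⊕1⊕0⊕1⊕0 = 0
s8 (pos 8,9,10,11,12,13,14,15): 0⊕1⊕0⊕1⊕1⊕0⊕1⊕0 = 0
Syndrome s8…s1 = 0001 → error at position 1.

0001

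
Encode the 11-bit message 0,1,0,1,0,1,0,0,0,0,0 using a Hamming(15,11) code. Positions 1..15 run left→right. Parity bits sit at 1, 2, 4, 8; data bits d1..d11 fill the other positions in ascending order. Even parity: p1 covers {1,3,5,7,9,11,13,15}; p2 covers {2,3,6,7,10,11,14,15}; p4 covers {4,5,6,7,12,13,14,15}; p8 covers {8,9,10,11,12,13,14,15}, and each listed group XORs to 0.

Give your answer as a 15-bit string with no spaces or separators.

000010110100000

Place data at non-parity positions: p1 p2 0 p4 1 0 1 p8 0 1 0 0 0 0 0
p1 (pos 1,3,5,7,9,11,13,15): XOR of data positions = 0⊕1⊕1⊕0⊕0⊕0⊕0 = 0
p2 (pos 2,3,6,7,10,11,14,15): XOR of data positions = 0⊕0⊕1⊕1⊕0⊕0⊕0 = 0
p4 (pos 4,5,6,7,12,13,14,15): XOR of data positions = 1⊕0⊕1⊕0⊕0⊕0⊕0 = 0
p8 (pos 8,9,10,11,12,13,14,15): XOR of data positions = 0⊕1⊕0⊕0⊕0⊕0⊕0 = 1
Codeword: 000010110100000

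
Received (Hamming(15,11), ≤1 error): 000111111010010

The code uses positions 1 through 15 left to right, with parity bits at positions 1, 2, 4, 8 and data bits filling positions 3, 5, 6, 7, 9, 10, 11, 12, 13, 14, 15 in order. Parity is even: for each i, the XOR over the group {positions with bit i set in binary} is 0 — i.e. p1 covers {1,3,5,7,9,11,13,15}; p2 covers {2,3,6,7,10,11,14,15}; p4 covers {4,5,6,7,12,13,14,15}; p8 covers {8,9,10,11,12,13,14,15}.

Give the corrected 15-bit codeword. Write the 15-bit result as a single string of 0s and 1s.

s1 (pos 1,3,5,7,9,11,13,15): 0⊕0⊕1⊕1⊕1⊕1⊕0⊕0 = 0
s2 (pos 2,3,6,7,10,11,14,15): 0⊕0⊕1⊕1⊕0⊕1⊕1⊕0 = 0
s4 (pos 4,5,6,7,12,13,14,15): 1⊕1⊕1⊕1⊕0⊕0⊕1⊕0 = 1
s8 (pos 8,9,10,11,12,13,14,15): 1⊕1⊕0⊕1⊕0⊕0⊕1⊕0 = 0
Syndrome s8…s1 = 0100 → error at position 4.
Flip position 4: 000111111010010 → 000011111010010

000011111010010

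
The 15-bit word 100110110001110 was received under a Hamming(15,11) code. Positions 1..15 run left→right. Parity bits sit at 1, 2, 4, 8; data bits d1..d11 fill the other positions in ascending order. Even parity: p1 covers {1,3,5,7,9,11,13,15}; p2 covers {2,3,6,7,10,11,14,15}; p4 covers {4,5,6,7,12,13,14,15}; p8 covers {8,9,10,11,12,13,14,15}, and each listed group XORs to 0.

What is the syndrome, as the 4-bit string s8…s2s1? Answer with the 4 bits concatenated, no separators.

s1 (pos 1,3,5,7,9,11,13,15): 1⊕0⊕1⊕1⊕0⊕0⊕1⊕0 = 0
s2 (pos 2,3,6,7,10,11,14,15): 0⊕0⊕0⊕1⊕0⊕0⊕1⊕0 = 0
s4 (pos 4,5,6,7,12,13,14,15): 1⊕1⊕0⊕1⊕1⊕1⊕1⊕0 = 0
s8 (pos 8,9,10,11,12,13,14,15): 1⊕0⊕0⊕0⊕1⊕1⊕1⊕0 = 0
Syndrome s8…s1 = 0000 → no error.

0000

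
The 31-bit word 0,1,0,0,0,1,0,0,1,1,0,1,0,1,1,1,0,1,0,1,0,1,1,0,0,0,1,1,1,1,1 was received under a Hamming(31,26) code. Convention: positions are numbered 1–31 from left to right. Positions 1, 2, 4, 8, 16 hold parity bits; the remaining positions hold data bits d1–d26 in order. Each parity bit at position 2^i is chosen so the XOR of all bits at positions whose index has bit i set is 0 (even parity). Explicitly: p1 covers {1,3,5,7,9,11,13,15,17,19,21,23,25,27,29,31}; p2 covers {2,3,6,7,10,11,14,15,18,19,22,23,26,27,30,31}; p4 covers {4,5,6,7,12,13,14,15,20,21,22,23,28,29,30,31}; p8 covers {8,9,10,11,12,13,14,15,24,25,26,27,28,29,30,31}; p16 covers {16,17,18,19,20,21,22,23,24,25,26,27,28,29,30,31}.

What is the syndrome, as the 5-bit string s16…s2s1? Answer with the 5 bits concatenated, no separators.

s1 (pos 1,3,5,7,9,11,13,15,17,19,21,23,25,27,29,31): 0⊕0⊕0⊕0⊕1⊕0⊕0⊕1⊕0⊕0⊕0⊕1⊕0⊕1⊕1⊕1 = 0
s2 (pos 2,3,6,7,10,11,14,15,18,19,22,23,26,27,30,31): 1⊕0⊕1⊕0⊕1⊕0⊕1⊕1⊕1⊕0⊕1⊕1⊕0⊕1⊕1⊕1 = 1
s4 (pos 4,5,6,7,12,13,14,15,20,21,22,23,28,29,30,31): 0⊕0⊕1⊕0⊕1⊕0⊕1⊕1⊕1⊕0⊕1⊕1⊕1⊕1⊕1⊕1 = 1
s8 (pos 8,9,10,11,12,13,14,15,24,25,26,27,28,29,30,31): 0⊕1⊕1⊕0⊕1⊕0⊕1⊕1⊕0⊕0⊕0⊕1⊕1⊕1⊕1⊕1 = 0
s16 (pos 16,17,18,19,20,21,22,23,24,25,26,27,28,29,30,31): 1⊕0⊕1⊕0⊕1⊕0⊕1⊕1⊕0⊕0⊕0⊕1⊕1⊕1⊕1⊕1 = 0
Syndrome s16…s1 = 00110 → error at position 6.

00110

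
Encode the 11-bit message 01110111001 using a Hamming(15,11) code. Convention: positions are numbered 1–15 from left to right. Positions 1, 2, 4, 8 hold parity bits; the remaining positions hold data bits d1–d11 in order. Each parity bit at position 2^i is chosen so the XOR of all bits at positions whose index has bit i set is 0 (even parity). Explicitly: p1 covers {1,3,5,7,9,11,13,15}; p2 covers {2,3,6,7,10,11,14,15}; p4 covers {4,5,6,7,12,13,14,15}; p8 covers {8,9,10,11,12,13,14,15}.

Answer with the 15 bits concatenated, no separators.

010111100111001

Place data at non-parity positions: p1 p2 0 p4 1 1 1 p8 0 1 1 1 0 0 1
p1 (pos 1,3,5,7,9,11,13,15): XOR of data positions = 0⊕1⊕1⊕0⊕1⊕0⊕1 = 0
p2 (pos 2,3,6,7,10,11,14,15): XOR of data positions = 0⊕1⊕1⊕1⊕1⊕0⊕1 = 1
p4 (pos 4,5,6,7,12,13,14,15): XOR of data positions = 1⊕1⊕1⊕1⊕0⊕0⊕1 = 1
p8 (pos 8,9,10,11,12,13,14,15): XOR of data positions = 0⊕1⊕1⊕1⊕0⊕0⊕1 = 0
Codeword: 010111100111001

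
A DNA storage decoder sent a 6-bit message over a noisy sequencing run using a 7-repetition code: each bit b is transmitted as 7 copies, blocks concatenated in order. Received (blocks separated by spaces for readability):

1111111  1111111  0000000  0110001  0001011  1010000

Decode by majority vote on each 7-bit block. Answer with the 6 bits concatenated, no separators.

Block 1 (1111111): 7 ones → 1
Block 2 (1111111): 7 ones → 1
Block 3 (0000000): 0 ones → 0
Block 4 (0110001): 3 ones → 0
Block 5 (0001011): 3 ones → 0
Block 6 (1010000): 2 ones → 0

110000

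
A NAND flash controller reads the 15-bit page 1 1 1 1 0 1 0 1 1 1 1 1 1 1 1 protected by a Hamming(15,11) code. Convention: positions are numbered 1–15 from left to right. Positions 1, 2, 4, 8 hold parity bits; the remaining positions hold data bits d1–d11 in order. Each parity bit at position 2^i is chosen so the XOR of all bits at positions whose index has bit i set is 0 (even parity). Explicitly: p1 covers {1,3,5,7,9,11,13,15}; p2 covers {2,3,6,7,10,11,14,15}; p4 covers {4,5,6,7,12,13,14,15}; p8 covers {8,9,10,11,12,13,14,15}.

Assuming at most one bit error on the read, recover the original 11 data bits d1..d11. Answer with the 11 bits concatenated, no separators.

s1 (pos 1,3,5,7,9,11,13,15): 1⊕1⊕0⊕0⊕1⊕1⊕1⊕1 = 0
s2 (pos 2,3,6,7,10,11,14,15): 1⊕1⊕1⊕0⊕1⊕1⊕1⊕1 = 1
s4 (pos 4,5,6,7,12,13,14,15): 1⊕0⊕1⊕0⊕1⊕1⊕1⊕1 = 0
s8 (pos 8,9,10,11,12,13,14,15): 1⊕1⊕1⊕1⊕1⊕1⊕1⊕1 = 0
Syndrome s8…s1 = 0010 → error at position 2.
Flip position 2: 111101011111111 → 101101011111111
Read data bits from positions 3,5,6,7,9,10,11,12,13,14,15: 10101111111

10101111111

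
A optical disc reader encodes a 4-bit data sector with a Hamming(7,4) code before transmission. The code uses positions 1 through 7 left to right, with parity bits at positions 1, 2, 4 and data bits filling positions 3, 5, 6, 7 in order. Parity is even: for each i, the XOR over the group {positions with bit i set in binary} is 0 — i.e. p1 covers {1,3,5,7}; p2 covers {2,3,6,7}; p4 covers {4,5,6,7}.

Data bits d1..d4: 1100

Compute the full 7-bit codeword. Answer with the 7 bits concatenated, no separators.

Place data at non-parity positions: p1 p2 1 p4 1 0 0
p1 (pos 1,3,5,7): XOR of data positions = 1⊕1⊕0 = 0
p2 (pos 2,3,6,7): XOR of data positions = 1⊕0⊕0 = 1
p4 (pos 4,5,6,7): XOR of data positions = 1⊕0⊕0 = 1
Codeword: 0111100

0111100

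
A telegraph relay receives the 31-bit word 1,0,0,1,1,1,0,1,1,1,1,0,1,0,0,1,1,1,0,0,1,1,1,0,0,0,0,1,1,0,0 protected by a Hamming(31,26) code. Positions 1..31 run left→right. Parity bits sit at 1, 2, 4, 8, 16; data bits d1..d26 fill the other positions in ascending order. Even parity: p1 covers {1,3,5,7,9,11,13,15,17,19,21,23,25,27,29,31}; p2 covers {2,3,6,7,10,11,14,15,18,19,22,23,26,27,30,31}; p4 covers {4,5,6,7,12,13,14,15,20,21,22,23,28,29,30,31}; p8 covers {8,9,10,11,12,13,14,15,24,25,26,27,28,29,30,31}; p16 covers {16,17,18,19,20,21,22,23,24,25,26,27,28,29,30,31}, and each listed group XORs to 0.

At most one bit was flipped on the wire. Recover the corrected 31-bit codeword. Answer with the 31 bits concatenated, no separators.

1001110111100001110011100001100

s1 (pos 1,3,5,7,9,11,13,15,17,19,21,23,25,27,29,31): 1⊕0⊕1⊕0⊕1⊕1⊕1⊕0⊕1⊕0⊕1⊕1⊕0⊕0⊕1⊕0 = 1
s2 (pos 2,3,6,7,10,11,14,15,18,19,22,23,26,27,30,31): 0⊕0⊕1⊕0⊕1⊕1⊕0⊕0⊕1⊕0⊕1⊕1⊕0⊕0⊕0⊕0 = 0
s4 (pos 4,5,6,7,12,13,14,15,20,21,22,23,28,29,30,31): 1⊕1⊕1⊕0⊕0⊕1⊕0⊕0⊕0⊕1⊕1⊕1⊕1⊕1⊕0⊕0 = 1
s8 (pos 8,9,10,11,12,13,14,15,24,25,26,27,28,29,30,31): 1⊕1⊕1⊕1⊕0⊕1⊕0⊕0⊕0⊕0⊕0⊕0⊕1⊕1⊕0⊕0 = 1
s16 (pos 16,17,18,19,20,21,22,23,24,25,26,27,28,29,30,31): 1⊕1⊕1⊕0⊕0⊕1⊕1⊕1⊕0⊕0⊕0⊕0⊕1⊕1⊕0⊕0 = 0
Syndrome s16…s1 = 01101 → error at position 13.
Flip position 13: 1001110111101001110011100001100 → 1001110111100001110011100001100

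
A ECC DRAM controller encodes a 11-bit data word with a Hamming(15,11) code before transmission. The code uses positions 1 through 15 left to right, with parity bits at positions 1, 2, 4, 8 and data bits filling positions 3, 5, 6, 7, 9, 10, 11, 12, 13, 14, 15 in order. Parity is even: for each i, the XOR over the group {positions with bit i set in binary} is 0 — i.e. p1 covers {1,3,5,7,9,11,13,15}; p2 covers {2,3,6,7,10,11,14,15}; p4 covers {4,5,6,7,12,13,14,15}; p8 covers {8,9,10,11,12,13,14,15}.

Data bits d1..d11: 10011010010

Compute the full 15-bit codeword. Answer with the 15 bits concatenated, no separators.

Place data at non-parity positions: p1 p2 1 p4 0 0 1 p8 1 0 1 0 0 1 0
p1 (pos 1,3,5,7,9,11,13,15): XOR of data positions = 1⊕0⊕1⊕1⊕1⊕0⊕0 = 0
p2 (pos 2,3,6,7,10,11,14,15): XOR of data positions = 1⊕0⊕1⊕0⊕1⊕1⊕0 = 0
p4 (pos 4,5,6,7,12,13,14,15): XOR of data positions = 0⊕0⊕1⊕0⊕0⊕1⊕0 = 0
p8 (pos 8,9,10,11,12,13,14,15): XOR of data positions = 1⊕0⊕1⊕0⊕0⊕1⊕0 = 1
Codeword: 001000111010010

001000111010010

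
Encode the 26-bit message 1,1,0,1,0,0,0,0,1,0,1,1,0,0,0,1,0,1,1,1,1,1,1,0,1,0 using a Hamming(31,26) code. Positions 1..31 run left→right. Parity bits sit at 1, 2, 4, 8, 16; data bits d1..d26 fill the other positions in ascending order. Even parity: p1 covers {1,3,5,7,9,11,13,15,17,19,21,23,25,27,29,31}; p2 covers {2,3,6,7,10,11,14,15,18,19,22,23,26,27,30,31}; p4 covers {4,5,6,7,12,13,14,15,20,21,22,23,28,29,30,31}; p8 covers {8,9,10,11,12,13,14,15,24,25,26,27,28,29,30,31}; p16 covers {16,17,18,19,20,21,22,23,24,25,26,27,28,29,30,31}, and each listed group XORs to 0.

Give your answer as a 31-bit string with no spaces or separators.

Place data at non-parity positions: p1 p2 1 p4 1 0 1 p8 0 0 0 0 1 0 1 p16 1 0 0 0 1 0 1 1 1 1 1 1 0 1 0
p1 (pos 1,3,5,7,9,11,13,15,17,19,21,23,25,27,29,31): XOR of data positions = 1⊕1⊕1⊕0⊕0⊕1⊕1⊕1⊕0⊕1⊕1⊕1⊕1⊕0⊕0 = 0
p2 (pos 2,3,6,7,10,11,14,15,18,19,22,23,26,27,30,31): XOR of data positions = 1⊕0⊕1⊕0⊕0⊕0⊕1⊕0⊕0⊕0⊕1⊕1⊕1⊕1⊕0 = 1
p4 (pos 4,5,6,7,12,13,14,15,20,21,22,23,28,29,30,31): XOR of data positions = 1⊕0⊕1⊕0⊕1⊕0⊕1⊕0⊕1⊕0⊕1⊕1⊕0⊕1⊕0 = 0
p8 (pos 8,9,10,11,12,13,14,15,24,25,26,27,28,29,30,31): XOR of data positions = 0⊕0⊕0⊕0⊕1⊕0⊕1⊕1⊕1⊕1⊕1⊕1⊕0⊕1⊕0 = 0
p16 (pos 16,17,18,19,20,21,22,23,24,25,26,27,28,29,30,31): XOR of data positions = 1⊕0⊕0⊕0⊕1⊕0⊕1⊕1⊕1⊕1⊕1⊕1⊕0⊕1⊕0 = 1
Codeword: 0110101000001011100010111111010

0110101000001011100010111111010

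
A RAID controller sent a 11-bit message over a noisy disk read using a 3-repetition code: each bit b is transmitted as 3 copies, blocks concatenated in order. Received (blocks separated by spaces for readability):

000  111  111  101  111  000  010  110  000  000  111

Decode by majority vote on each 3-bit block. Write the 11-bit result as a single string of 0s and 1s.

Block 1 (000): 0 ones → 0
Block 2 (111): 3 ones → 1
Block 3 (111): 3 ones → 1
Block 4 (101): 2 ones → 1
Block 5 (111): 3 ones → 1
Block 6 (000): 0 ones → 0
Block 7 (010): 1 one → 0
Block 8 (110): 2 ones → 1
Block 9 (000): 0 ones → 0
Block 10 (000): 0 ones → 0
Block 11 (111): 3 ones → 1

01111001001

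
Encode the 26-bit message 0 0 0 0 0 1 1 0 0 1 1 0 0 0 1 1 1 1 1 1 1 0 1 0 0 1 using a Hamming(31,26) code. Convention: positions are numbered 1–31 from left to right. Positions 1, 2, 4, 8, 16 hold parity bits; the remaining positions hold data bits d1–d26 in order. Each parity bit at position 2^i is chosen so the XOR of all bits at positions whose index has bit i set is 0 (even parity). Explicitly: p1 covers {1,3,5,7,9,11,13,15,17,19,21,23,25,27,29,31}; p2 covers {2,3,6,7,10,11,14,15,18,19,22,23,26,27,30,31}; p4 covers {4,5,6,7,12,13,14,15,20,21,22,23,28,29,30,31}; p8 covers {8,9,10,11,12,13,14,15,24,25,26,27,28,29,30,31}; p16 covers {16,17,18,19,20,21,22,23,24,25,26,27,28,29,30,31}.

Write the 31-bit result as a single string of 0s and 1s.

Place data at non-parity positions: p1 p2 0 p4 0 0 0 p8 0 1 1 0 0 1 1 p16 0 0 0 1 1 1 1 1 1 1 0 1 0 0 1
p1 (pos 1,3,5,7,9,11,13,15,17,19,21,23,25,27,29,31): XOR of data positions = 0⊕0⊕0⊕0⊕1⊕0⊕1⊕0⊕0⊕1⊕1⊕1⊕0⊕0⊕1 = 0
p2 (pos 2,3,6,7,10,11,14,15,18,19,22,23,26,27,30,31): XOR of data positions = 0⊕0⊕0⊕1⊕1⊕1⊕1⊕0⊕0⊕1⊕1⊕1⊕0⊕0⊕1 = 0
p4 (pos 4,5,6,7,12,13,14,15,20,21,22,23,28,29,30,31): XOR of data positions = 0⊕0⊕0⊕0⊕0⊕1⊕1⊕1⊕1⊕1⊕1⊕1⊕0⊕0⊕1 = 0
p8 (pos 8,9,10,11,12,13,14,15,24,25,26,27,28,29,30,31): XOR of data positions = 0⊕1⊕1⊕0⊕0⊕1⊕1⊕1⊕1⊕1⊕0⊕1⊕0⊕0⊕1 = 1
p16 (pos 16,17,18,19,20,21,22,23,24,25,26,27,28,29,30,31): XOR of data positions = 0⊕0⊕0⊕1⊕1⊕1⊕1⊕1⊕1⊕1⊕0⊕1⊕0⊕0⊕1 = 1
Codeword: 0000000101100111000111111101001

0000000101100111000111111101001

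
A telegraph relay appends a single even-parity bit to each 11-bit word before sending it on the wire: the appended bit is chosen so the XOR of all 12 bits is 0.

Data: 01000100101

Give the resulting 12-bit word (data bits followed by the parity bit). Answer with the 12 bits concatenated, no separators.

010001001010

XOR of the 11 data bits: 0⊕1⊕0⊕0⊕0⊕1⊕0⊕0⊕1⊕0⊕1 = 0
Parity bit = 0 (so all 12 bits XOR to 0).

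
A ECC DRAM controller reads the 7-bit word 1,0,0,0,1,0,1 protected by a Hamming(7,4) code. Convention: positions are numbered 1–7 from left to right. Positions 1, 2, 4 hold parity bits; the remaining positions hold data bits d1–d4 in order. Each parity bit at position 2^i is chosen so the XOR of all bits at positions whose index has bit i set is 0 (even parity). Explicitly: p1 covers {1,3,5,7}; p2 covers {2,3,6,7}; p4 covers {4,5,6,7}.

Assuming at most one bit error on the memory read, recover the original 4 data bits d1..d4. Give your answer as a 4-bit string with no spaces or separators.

s1 (pos 1,3,5,7): 1⊕0⊕1⊕1 = 1
s2 (pos 2,3,6,7): 0⊕0⊕0⊕1 = 1
s4 (pos 4,5,6,7): 0⊕1⊕0⊕1 = 0
Syndrome s4…s1 = 011 → error at position 3.
Flip position 3: 1000101 → 1010101
Read data bits from positions 3,5,6,7: 1101

1101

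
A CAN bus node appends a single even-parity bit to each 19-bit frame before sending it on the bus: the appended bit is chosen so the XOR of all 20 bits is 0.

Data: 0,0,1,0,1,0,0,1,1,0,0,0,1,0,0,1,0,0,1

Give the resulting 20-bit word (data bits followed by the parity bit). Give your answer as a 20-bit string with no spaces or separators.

00101001100010010011

XOR of the 19 data bits: 0⊕0⊕1⊕0⊕1⊕0⊕0⊕1⊕1⊕0⊕0⊕0⊕1⊕0⊕0⊕1⊕0⊕0⊕1 = 1
Parity bit = 1 (so all 20 bits XOR to 0).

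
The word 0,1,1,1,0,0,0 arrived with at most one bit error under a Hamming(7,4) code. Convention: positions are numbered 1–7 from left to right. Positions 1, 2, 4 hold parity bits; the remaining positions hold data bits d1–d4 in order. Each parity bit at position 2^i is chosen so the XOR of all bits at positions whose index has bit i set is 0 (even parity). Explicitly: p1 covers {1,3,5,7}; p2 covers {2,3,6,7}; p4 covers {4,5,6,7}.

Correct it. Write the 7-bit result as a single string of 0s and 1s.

0111100

s1 (pos 1,3,5,7): 0⊕1⊕0⊕0 = 1
s2 (pos 2,3,6,7): 1⊕1⊕0⊕0 = 0
s4 (pos 4,5,6,7): 1⊕0⊕0⊕0 = 1
Syndrome s4…s1 = 101 → error at position 5.
Flip position 5: 0111000 → 0111100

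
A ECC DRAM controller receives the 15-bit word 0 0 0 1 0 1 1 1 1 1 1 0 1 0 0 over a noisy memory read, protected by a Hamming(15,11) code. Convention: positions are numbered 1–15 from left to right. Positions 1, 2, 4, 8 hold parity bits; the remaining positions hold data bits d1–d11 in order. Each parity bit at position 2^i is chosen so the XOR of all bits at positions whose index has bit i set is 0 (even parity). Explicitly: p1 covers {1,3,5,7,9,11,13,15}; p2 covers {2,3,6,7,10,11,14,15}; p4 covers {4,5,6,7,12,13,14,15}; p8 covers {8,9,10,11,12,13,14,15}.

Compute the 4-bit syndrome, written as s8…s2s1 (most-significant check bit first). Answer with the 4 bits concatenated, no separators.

s1 (pos 1,3,5,7,9,11,13,15): 0⊕0⊕0⊕1⊕1⊕1⊕1⊕0 = 0
s2 (pos 2,3,6,7,10,11,14,15): 0⊕0⊕1⊕1⊕1⊕1⊕0⊕0 = 0
s4 (pos 4,5,6,7,12,13,14,15): 1⊕0⊕1⊕1⊕0⊕1⊕0⊕0 = 0
s8 (pos 8,9,10,11,12,13,14,15): 1⊕1⊕1⊕1⊕0⊕1⊕0⊕0 = 1
Syndrome s8…s1 = 1000 → error at position 8.

1000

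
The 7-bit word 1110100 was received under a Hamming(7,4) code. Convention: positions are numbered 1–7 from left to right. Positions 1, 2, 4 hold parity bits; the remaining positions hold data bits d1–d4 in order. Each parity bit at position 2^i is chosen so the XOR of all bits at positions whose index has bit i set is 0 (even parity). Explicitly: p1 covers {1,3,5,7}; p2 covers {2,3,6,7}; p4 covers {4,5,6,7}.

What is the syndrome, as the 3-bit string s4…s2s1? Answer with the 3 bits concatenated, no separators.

s1 (pos 1,3,5,7): 1⊕1⊕1⊕0 = 1
s2 (pos 2,3,6,7): 1⊕1⊕0⊕0 = 0
s4 (pos 4,5,6,7): 0⊕1⊕0⊕0 = 1
Syndrome s4…s1 = 101 → error at position 5.

101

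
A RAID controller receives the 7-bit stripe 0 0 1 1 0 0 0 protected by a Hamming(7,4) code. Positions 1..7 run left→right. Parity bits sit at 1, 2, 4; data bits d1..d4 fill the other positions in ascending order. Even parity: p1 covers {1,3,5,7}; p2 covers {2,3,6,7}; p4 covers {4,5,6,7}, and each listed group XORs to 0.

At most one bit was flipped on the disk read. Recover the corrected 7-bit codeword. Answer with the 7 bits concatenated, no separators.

s1 (pos 1,3,5,7): 0⊕1⊕0⊕0 = 1
s2 (pos 2,3,6,7): 0⊕1⊕0⊕0 = 1
s4 (pos 4,5,6,7): 1⊕0⊕0⊕0 = 1
Syndrome s4…s1 = 111 → error at position 7.
Flip position 7: 0011000 → 0011001

0011001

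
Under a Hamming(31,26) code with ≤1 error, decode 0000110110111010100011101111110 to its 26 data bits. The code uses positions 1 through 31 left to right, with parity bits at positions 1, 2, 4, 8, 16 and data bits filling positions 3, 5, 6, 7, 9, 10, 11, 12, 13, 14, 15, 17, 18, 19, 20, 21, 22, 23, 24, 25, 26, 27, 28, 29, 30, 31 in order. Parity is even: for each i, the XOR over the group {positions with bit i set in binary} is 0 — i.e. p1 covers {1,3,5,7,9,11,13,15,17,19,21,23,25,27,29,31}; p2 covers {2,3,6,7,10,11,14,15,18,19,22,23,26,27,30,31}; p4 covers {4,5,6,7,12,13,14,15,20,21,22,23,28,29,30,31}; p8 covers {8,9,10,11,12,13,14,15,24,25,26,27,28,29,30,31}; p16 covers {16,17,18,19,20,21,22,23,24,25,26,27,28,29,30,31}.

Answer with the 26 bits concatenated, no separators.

s1 (pos 1,3,5,7,9,11,13,15,17,19,21,23,25,27,29,31): 0⊕0⊕1⊕0⊕1⊕1⊕1⊕1⊕1⊕0⊕1⊕1⊕1⊕1⊕1⊕0 = 1
s2 (pos 2,3,6,7,10,11,14,15,18,19,22,23,26,27,30,31): 0⊕0⊕1⊕0⊕0⊕1⊕0⊕1⊕0⊕0⊕1⊕1⊕1⊕1⊕1⊕0 = 0
s4 (pos 4,5,6,7,12,13,14,15,20,21,22,23,28,29,30,31): 0⊕1⊕1⊕0⊕1⊕1⊕0⊕1⊕0⊕1⊕1⊕1⊕1⊕1⊕1⊕0 = 1
s8 (pos 8,9,10,11,12,13,14,15,24,25,26,27,28,29,30,31): 1⊕1⊕0⊕1⊕1⊕1⊕0⊕1⊕0⊕1⊕1⊕1⊕1⊕1⊕1⊕0 = 0
s16 (pos 16,17,18,19,20,21,22,23,24,25,26,27,28,29,30,31): 0⊕1⊕0⊕0⊕0⊕1⊕1⊕1⊕0⊕1⊕1⊕1⊕1⊕1⊕1⊕0 = 0
Syndrome s16…s1 = 00101 → error at position 5.
Flip position 5: 0000110110111010100011101111110 → 0000010110111010100011101111110
Read data bits from positions 3,5,6,7,9,10,11,12,13,14,15,17,18,19,20,21,22,23,24,25,26,27,28,29,30,31: 00101011101100011101111110

00101011101100011101111110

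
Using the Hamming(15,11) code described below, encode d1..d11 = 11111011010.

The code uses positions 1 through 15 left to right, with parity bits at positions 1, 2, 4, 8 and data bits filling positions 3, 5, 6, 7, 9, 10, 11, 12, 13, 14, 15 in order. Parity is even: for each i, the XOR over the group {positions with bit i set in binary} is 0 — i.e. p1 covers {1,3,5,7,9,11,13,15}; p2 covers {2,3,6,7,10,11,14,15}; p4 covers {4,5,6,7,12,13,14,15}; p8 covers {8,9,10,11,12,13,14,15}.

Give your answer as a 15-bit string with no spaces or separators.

111111101011010

Place data at non-parity positions: p1 p2 1 p4 1 1 1 p8 1 0 1 1 0 1 0
p1 (pos 1,3,5,7,9,11,13,15): XOR of data positions = 1⊕1⊕1⊕1⊕1⊕0⊕0 = 1
p2 (pos 2,3,6,7,10,11,14,15): XOR of data positions = 1⊕1⊕1⊕0⊕1⊕1⊕0 = 1
p4 (pos 4,5,6,7,12,13,14,15): XOR of data positions = 1⊕1⊕1⊕1⊕0⊕1⊕0 = 1
p8 (pos 8,9,10,11,12,13,14,15): XOR of data positions = 1⊕0⊕1⊕1⊕0⊕1⊕0 = 0
Codeword: 111111101011010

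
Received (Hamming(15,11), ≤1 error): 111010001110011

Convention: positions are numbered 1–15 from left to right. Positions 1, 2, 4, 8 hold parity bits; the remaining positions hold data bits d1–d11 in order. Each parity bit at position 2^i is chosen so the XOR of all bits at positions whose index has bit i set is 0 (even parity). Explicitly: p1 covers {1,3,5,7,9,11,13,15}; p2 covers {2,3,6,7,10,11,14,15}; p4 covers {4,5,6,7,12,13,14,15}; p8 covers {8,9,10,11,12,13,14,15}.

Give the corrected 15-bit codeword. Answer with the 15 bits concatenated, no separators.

s1 (pos 1,3,5,7,9,11,13,15): 1⊕1⊕1⊕0⊕1⊕1⊕0⊕1 = 0
s2 (pos 2,3,6,7,10,11,14,15): 1⊕1⊕0⊕0⊕1⊕1⊕1⊕1 = 0
s4 (pos 4,5,6,7,12,13,14,15): 0⊕1⊕0⊕0⊕0⊕0⊕1⊕1 = 1
s8 (pos 8,9,10,11,12,13,14,15): 0⊕1⊕1⊕1⊕0⊕0⊕1⊕1 = 1
Syndrome s8…s1 = 1100 → error at position 12.
Flip position 12: 111010001110011 → 111010001111011

111010001111011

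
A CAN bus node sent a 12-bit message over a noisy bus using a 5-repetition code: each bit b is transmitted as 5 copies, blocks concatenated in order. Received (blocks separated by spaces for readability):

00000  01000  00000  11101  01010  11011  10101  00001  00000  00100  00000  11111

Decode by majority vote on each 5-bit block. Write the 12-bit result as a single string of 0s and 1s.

Block 1 (00000): 0 ones → 0
Block 2 (01000): 1 one → 0
Block 3 (00000): 0 ones → 0
Block 4 (11101): 4 ones → 1
Block 5 (01010): 2 ones → 0
Block 6 (11011): 4 ones → 1
Block 7 (10101): 3 ones → 1
Block 8 (00001): 1 one → 0
Block 9 (00000): 0 ones → 0
Block 10 (00100): 1 one → 0
Block 11 (00000): 0 ones → 0
Block 12 (11111): 5 ones → 1

000101100001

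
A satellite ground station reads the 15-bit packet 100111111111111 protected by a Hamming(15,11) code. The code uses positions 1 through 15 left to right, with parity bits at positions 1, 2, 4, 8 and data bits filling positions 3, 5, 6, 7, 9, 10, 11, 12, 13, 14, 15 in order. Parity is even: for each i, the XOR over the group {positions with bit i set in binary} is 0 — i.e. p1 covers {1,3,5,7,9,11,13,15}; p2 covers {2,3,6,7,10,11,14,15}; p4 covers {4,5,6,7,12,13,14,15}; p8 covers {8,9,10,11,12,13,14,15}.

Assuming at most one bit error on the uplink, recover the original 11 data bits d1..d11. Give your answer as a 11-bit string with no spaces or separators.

01111111111

s1 (pos 1,3,5,7,9,11,13,15): 1⊕0⊕1⊕1⊕1⊕1⊕1⊕1 = 1
s2 (pos 2,3,6,7,10,11,14,15): 0⊕0⊕1⊕1⊕1⊕1⊕1⊕1 = 0
s4 (pos 4,5,6,7,12,13,14,15): 1⊕1⊕1⊕1⊕1⊕1⊕1⊕1 = 0
s8 (pos 8,9,10,11,12,13,14,15): 1⊕1⊕1⊕1⊕1⊕1⊕1⊕1 = 0
Syndrome s8…s1 = 0001 → error at position 1.
Flip position 1: 100111111111111 → 000111111111111
Read data bits from positions 3,5,6,7,9,10,11,12,13,14,15: 01111111111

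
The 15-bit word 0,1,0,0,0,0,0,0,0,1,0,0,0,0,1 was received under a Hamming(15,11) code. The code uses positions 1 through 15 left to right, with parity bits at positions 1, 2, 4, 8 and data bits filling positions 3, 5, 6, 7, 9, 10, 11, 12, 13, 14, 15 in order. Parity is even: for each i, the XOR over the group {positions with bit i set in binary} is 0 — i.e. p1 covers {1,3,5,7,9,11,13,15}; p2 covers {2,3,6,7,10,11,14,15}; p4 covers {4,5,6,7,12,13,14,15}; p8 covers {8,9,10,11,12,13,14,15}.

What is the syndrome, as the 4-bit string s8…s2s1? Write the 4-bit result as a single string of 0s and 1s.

0111

s1 (pos 1,3,5,7,9,11,13,15): 0⊕0⊕0⊕0⊕0⊕0⊕0⊕1 = 1
s2 (pos 2,3,6,7,10,11,14,15): 1⊕0⊕0⊕0⊕1⊕0⊕0⊕1 = 1
s4 (pos 4,5,6,7,12,13,14,15): 0⊕0⊕0⊕0⊕0⊕0⊕0⊕1 = 1
s8 (pos 8,9,10,11,12,13,14,15): 0⊕0⊕1⊕0⊕0⊕0⊕0⊕1 = 0
Syndrome s8…s1 = 0111 → error at position 7.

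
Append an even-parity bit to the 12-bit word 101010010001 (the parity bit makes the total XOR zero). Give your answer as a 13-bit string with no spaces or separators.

XOR of the 12 data bits: 1⊕0⊕1⊕0⊕1⊕0⊕0⊕1⊕0⊕0⊕0⊕1 = 1
Parity bit = 1 (so all 13 bits XOR to 0).

1010100100011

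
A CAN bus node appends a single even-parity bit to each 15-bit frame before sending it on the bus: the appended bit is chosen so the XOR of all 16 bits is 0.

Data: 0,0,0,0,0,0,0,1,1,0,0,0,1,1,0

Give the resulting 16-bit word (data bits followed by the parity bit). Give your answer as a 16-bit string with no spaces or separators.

0000000110001100

XOR of the 15 data bits: 0⊕0⊕0⊕0⊕0⊕0⊕0⊕1⊕1⊕0⊕0⊕0⊕1⊕1⊕0 = 0
Parity bit = 0 (so all 16 bits XOR to 0).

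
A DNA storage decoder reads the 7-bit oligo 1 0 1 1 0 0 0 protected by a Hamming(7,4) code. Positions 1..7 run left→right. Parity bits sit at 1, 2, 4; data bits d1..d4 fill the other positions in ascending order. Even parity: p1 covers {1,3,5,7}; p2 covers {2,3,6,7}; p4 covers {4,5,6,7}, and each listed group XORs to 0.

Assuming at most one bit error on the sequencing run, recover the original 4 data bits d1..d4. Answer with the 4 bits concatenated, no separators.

1010

s1 (pos 1,3,5,7): 1⊕1⊕0⊕0 = 0
s2 (pos 2,3,6,7): 0⊕1⊕0⊕0 = 1
s4 (pos 4,5,6,7): 1⊕0⊕0⊕0 = 1
Syndrome s4…s1 = 110 → error at position 6.
Flip position 6: 1011000 → 1011010
Read data bits from positions 3,5,6,7: 1010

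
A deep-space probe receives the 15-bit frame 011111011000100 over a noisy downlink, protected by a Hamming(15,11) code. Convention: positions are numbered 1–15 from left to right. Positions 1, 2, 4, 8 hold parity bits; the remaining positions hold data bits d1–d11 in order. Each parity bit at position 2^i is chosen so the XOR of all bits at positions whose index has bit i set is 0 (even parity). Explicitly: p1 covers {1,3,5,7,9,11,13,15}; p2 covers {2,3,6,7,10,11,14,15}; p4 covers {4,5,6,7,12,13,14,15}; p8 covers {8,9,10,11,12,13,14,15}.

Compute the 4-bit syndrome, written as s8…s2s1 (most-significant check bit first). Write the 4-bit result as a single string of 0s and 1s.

s1 (pos 1,3,5,7,9,11,13,15): 0⊕1⊕1⊕0⊕1⊕0⊕1⊕0 = 0
s2 (pos 2,3,6,7,10,11,14,15): 1⊕1⊕1⊕0⊕0⊕0⊕0⊕0 = 1
s4 (pos 4,5,6,7,12,13,14,15): 1⊕1⊕1⊕0⊕0⊕1⊕0⊕0 = 0
s8 (pos 8,9,10,11,12,13,14,15): 1⊕1⊕0⊕0⊕0⊕1⊕0⊕0 = 1
Syndrome s8…s1 = 1010 → error at position 10.

1010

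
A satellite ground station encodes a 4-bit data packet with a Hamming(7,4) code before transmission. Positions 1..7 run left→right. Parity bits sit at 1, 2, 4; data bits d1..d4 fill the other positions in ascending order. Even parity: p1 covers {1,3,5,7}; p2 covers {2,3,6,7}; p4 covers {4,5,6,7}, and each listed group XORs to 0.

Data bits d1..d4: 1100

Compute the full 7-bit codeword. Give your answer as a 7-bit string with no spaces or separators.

0111100

Place data at non-parity positions: p1 p2 1 p4 1 0 0
p1 (pos 1,3,5,7): XOR of data positions = 1⊕1⊕0 = 0
p2 (pos 2,3,6,7): XOR of data positions = 1⊕0⊕0 = 1
p4 (pos 4,5,6,7): XOR of data positions = 1⊕0⊕0 = 1
Codeword: 0111100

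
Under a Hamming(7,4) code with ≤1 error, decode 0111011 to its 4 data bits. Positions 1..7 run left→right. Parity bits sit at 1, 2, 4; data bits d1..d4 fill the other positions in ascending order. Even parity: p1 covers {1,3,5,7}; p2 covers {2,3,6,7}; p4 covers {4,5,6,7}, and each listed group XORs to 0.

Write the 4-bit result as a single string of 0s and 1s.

s1 (pos 1,3,5,7): 0⊕1⊕0⊕1 = 0
s2 (pos 2,3,6,7): 1⊕1⊕1⊕1 = 0
s4 (pos 4,5,6,7): 1⊕0⊕1⊕1 = 1
Syndrome s4…s1 = 100 → error at position 4.
Flip position 4: 0111011 → 0110011
Read data bits from positions 3,5,6,7: 1011

1011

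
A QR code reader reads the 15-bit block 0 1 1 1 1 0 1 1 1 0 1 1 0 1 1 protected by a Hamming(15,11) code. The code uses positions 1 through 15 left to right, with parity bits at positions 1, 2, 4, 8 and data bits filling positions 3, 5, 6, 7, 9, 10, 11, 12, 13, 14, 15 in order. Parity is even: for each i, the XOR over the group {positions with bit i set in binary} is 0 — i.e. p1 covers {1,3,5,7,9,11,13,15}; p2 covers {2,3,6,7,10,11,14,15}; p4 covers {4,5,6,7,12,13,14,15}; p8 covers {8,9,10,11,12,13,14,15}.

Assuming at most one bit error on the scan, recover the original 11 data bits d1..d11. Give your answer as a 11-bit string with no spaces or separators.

s1 (pos 1,3,5,7,9,11,13,15): 0⊕1⊕1⊕1⊕1⊕1⊕0⊕1 = 0
s2 (pos 2,3,6,7,10,11,14,15): 1⊕1⊕0⊕1⊕0⊕1⊕1⊕1 = 0
s4 (pos 4,5,6,7,12,13,14,15): 1⊕1⊕0⊕1⊕1⊕0⊕1⊕1 = 0
s8 (pos 8,9,10,11,12,13,14,15): 1⊕1⊕0⊕1⊕1⊕0⊕1⊕1 = 0
Syndrome s8…s1 = 0000 → no error.
Read data bits from positions 3,5,6,7,9,10,11,12,13,14,15: 11011011011

11011011011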